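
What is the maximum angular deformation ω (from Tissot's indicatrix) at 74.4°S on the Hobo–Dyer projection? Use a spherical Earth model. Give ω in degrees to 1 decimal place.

105.1°

The Hobo–Dyer projection is cylindrical equal-area with φ₀ = 37.5°. Cylindrical equal-area (φ₀ = 37.5°): h = cos φ / cos 37.5° along meridians, k = cos 37.5° / cos φ along parallels; h·k = 1.
At 74.4°: h = 0.3390, k = 2.950; principal scales a = 2.950, b = 0.3390.
sin(ω/2) = (a − b)/(a + b) = 2.611/3.289 = 0.7939, so ω = 2 arcsin(0.7939) ≈ 105.1°.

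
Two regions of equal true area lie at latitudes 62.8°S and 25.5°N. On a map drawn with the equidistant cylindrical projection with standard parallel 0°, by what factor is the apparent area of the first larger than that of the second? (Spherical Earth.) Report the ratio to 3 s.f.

In the plate carrée (x = Rλ, y = Rφ), meridians are true-scale (h = 1) and parallels are stretched by k = sec φ.
Areal scale at 62.8°: h·k = 1.000 × 2.188 = 2.188.
Areal scale at 25.5°: h·k = 1.000 × 1.108 = 1.108.
Ratio = 2.188/1.108 ≈ 1.97.

1.97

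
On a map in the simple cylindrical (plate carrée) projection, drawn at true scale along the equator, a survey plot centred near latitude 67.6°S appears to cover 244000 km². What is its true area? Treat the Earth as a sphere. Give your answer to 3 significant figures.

93000 km²

In the plate carrée (x = Rλ, y = Rφ), meridians are true-scale (h = 1) and parallels are stretched by k = sec φ.
Areal scale = h·k = 1 × sec φ; at 67.6°, h = 1.000, k = 2.624, so h·k = 2.624.
True area = apparent / (areal scale) = 244000 / 2.624 ≈ 93000 km².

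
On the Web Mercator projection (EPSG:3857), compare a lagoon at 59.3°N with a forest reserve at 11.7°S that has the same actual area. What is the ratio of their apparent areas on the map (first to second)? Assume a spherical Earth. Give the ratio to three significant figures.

On Mercator, area is exaggerated by sec²φ = 1/cos²φ.
At 59.3°: sec²(59.3°) = 1/0.5105² = 3.837.
At 11.7°: sec²(11.7°) = 1/0.9792² = 1.043.
Ratio = 3.837/1.043 = cos²(11.7°)/cos²(59.3°) ≈ 3.68.

3.68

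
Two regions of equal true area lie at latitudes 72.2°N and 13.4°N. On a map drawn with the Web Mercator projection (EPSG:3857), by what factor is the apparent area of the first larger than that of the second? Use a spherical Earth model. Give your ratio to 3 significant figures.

On Mercator, area is exaggerated by sec²φ = 1/cos²φ.
At 72.2°: sec²(72.2°) = 1/0.3057² = 10.70.
At 13.4°: sec²(13.4°) = 1/0.9728² = 1.057.
Ratio = 10.70/1.057 = cos²(13.4°)/cos²(72.2°) ≈ 10.1.

10.1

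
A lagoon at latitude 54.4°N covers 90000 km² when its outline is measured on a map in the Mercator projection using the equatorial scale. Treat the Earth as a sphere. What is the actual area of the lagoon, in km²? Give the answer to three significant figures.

For Mercator, h = k = sec φ (a conformal cylindrical projection has a single point scale, 1/cos φ).
Areal scale = k² = sec²φ = 1/cos²(54.4°) = 1/0.5821² = 2.951.
True area = apparent / (areal scale) = 90000 / 2.951 ≈ 30500 km².

30500 km²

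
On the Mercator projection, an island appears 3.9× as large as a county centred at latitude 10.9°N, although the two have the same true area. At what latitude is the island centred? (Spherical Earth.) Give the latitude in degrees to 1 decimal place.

60.2°

For equal true areas on Mercator, apparent areas scale as sec²φ, so the ratio is cos²φ₂ / cos²φ₁.
cos²φ₂ / cos²φ₁ = 3.9  ⇒  cos φ₁ = cos 10.9° / √3.9 = 0.9820/1.975 = 0.4972.
φ₁ = arccos(0.4972) ≈ 60.2°.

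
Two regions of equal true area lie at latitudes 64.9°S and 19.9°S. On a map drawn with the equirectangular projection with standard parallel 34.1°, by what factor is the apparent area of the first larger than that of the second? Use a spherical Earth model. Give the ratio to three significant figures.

In the equirectangular projection with standard parallel φ₀ = 34.1° (x = Rλ cos φ₀, y = Rφ), meridians are true-scale (h = 1) and the parallel scale is k = cos φ₀ / cos φ.
Areal scale at 64.9°: h·k = 1.000 × 1.952 = 1.952.
Areal scale at 19.9°: h·k = 1.000 × 0.8806 = 0.8806.
Ratio = 1.952/0.8806 ≈ 2.22.

2.22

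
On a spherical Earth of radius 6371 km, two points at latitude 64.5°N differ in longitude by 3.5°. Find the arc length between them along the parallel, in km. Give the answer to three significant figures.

Arc length along a parallel = R cos φ · Δλ (with Δλ in radians).
= 6371 × cos 64.5° × (3.5° × π/180) = 6371 × 0.4305 × 0.06109 ≈ 168 km.

168 km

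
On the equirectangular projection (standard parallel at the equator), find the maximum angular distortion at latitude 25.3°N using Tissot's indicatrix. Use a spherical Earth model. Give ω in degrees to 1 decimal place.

5.8°

In the plate carrée (x = Rλ, y = Rφ), meridians are true-scale (h = 1) and parallels are stretched by k = sec φ.
At 25.3°: h = 1.000, k = 1.106; principal scales a = 1.106, b = 1.000.
sin(ω/2) = (a − b)/(a + b) = 0.1061/2.106 = 0.05037, so ω = 2 arcsin(0.05037) ≈ 5.8°.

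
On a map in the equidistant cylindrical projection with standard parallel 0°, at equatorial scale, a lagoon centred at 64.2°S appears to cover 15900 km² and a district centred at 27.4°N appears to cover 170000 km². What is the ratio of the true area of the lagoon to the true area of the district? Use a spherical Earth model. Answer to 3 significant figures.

Plate carrée has h = 1 and k = sec φ, giving areal scale sec φ; true area = (apparent area) · cos φ.
True area of lagoon: 15900 × cos(64.2°) = 15900 × 0.4352 = 6920 km².
True area of district: 170000 × cos(27.4°) = 170000 × 0.8878 = 150900 km².
Ratio = 6920 / 150900 ≈ 0.0459.

0.0459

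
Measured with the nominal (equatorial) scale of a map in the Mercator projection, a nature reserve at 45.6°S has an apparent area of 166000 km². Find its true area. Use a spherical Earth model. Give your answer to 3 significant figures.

For Mercator, h = k = sec φ (a conformal cylindrical projection has a single point scale, 1/cos φ).
Areal scale = k² = sec²φ = 1/cos²(45.6°) = 1/0.6997² = 2.043.
True area = apparent / (areal scale) = 166000 / 2.043 ≈ 81300 km².

81300 km²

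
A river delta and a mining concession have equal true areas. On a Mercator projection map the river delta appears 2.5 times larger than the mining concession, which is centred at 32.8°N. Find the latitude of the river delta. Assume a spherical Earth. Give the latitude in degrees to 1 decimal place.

For equal true areas on Mercator, apparent areas scale as sec²φ, so the ratio is cos²φ₂ / cos²φ₁.
cos²φ₂ / cos²φ₁ = 2.5  ⇒  cos φ₁ = cos 32.8° / √2.5 = 0.8406/1.581 = 0.5316.
φ₁ = arccos(0.5316) ≈ 57.9°.

57.9°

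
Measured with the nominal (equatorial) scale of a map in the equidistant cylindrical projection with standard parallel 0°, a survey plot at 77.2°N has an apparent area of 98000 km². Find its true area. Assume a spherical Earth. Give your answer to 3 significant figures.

Plate carrée maps x = Rλ, y = Rφ. The meridian scale is h = 1 and the parallel scale is k = 1/cos φ = sec φ.
Areal scale = h·k = 1 × sec φ; at 77.2°, h = 1.000, k = 4.514, so h·k = 4.514.
True area = apparent / (areal scale) = 98000 / 4.514 ≈ 21700 km².

21700 km²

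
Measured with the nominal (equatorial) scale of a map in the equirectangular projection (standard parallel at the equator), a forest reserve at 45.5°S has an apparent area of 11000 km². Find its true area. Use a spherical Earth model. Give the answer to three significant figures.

Plate carrée maps x = Rλ, y = Rφ. The meridian scale is h = 1 and the parallel scale is k = 1/cos φ = sec φ.
Areal scale = h·k = 1 × sec φ; at 45.5°, h = 1.000, k = 1.427, so h·k = 1.427.
True area = apparent / (areal scale) = 11000 / 1.427 ≈ 7710 km².

7710 km²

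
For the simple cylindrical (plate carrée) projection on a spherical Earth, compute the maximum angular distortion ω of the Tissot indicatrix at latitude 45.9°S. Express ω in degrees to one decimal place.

In the plate carrée (x = Rλ, y = Rφ), meridians are true-scale (h = 1) and parallels are stretched by k = sec φ.
At 45.9°: h = 1.000, k = 1.437; principal scales a = 1.437, b = 1.000.
sin(ω/2) = (a − b)/(a + b) = 0.4370/2.437 = 0.1793, so ω = 2 arcsin(0.1793) ≈ 20.7°.

20.7°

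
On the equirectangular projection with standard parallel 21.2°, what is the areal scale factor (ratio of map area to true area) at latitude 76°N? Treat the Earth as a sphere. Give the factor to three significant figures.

3.85

The equidistant cylindrical projection with φ₀ = 21.2° has h = 1 (meridians true) and k = cos φ₀ / cos φ along parallels.
Areal scale = h·k = 1 × cos φ₀ / cos φ; at 76°, h = 1.000, k = 3.854, so h·k = 3.854.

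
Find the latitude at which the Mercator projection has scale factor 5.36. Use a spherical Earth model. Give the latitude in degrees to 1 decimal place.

79.2°

Mercator scale is k = sec φ = 1/cos φ.
1/cos φ = 5.36  ⇒  cos φ = 0.1866  ⇒  φ = arccos(0.1866) ≈ 79.2°.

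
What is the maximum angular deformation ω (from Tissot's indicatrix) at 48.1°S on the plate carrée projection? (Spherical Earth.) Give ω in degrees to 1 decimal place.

23.0°

For the equirectangular projection with φ₀ = 0 (plate carrée), h = 1 along meridians and k = sec φ along parallels.
At 48.1°: h = 1.000, k = 1.497; principal scales a = 1.497, b = 1.000.
sin(ω/2) = (a − b)/(a + b) = 0.4974/2.497 = 0.1992, so ω = 2 arcsin(0.1992) ≈ 23.0°.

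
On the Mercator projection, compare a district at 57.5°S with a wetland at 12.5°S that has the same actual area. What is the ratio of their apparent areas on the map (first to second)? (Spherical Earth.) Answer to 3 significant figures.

Mercator is conformal with k = sec φ, so areal scale = k² = sec²φ.
At 57.5°: sec²(57.5°) = 1/0.5373² = 3.464.
At 12.5°: sec²(12.5°) = 1/0.9763² = 1.049.
Ratio = 3.464/1.049 = cos²(12.5°)/cos²(57.5°) ≈ 3.30.

3.30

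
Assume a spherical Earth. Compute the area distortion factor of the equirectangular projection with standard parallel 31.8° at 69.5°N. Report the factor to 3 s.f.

2.43

The equidistant cylindrical projection with φ₀ = 31.8° has h = 1 (meridians true) and k = cos φ₀ / cos φ along parallels.
Areal scale = h·k = 1 × cos φ₀ / cos φ; at 69.5°, h = 1.000, k = 2.427, so h·k = 2.427.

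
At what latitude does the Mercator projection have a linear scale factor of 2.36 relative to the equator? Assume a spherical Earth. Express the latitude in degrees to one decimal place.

Mercator scale is k = sec φ = 1/cos φ.
1/cos φ = 2.36  ⇒  cos φ = 0.4237  ⇒  φ = arccos(0.4237) ≈ 64.9°.

64.9°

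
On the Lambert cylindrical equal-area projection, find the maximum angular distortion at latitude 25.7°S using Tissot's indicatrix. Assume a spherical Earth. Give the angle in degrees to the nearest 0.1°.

The Lambert cylindrical equal-area projection is the cylindrical equal-area projection with its standard parallel at the equator (φ₀ = 0). Cylindrical equal-area (φ₀ = 0°): h = cos φ / cos 0° along meridians, k = cos 0° / cos φ along parallels; h·k = 1.
At 25.7°: h = 0.9011, k = 1.110; principal scales a = 1.110, b = 0.9011.
sin(ω/2) = (a − b)/(a + b) = 0.2087/2.011 = 0.1038, so ω = 2 arcsin(0.1038) ≈ 11.9°.

11.9°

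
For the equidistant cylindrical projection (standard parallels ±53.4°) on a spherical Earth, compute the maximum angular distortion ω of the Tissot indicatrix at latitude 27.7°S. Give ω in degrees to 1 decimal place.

22.5°

The equidistant cylindrical projection with φ₀ = 53.4° has h = 1 (meridians true) and k = cos φ₀ / cos φ along parallels.
At 27.7°: h = 1.000, k = 0.6734; principal scales a = 1.000, b = 0.6734.
sin(ω/2) = (a − b)/(a + b) = 0.3266/1.673 = 0.1952, so ω = 2 arcsin(0.1952) ≈ 22.5°.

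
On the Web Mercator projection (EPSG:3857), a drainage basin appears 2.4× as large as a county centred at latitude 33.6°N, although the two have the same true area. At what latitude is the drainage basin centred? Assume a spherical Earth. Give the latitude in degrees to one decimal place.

Mercator areal scale is sec²φ, so apparent-area ratio = sec²φ₁ / sec²φ₂ = cos²φ₂ / cos²φ₁.
cos²φ₂ / cos²φ₁ = 2.4  ⇒  cos φ₁ = cos 33.6° / √2.4 = 0.8329/1.549 = 0.5376.
φ₁ = arccos(0.5376) ≈ 57.5°.

57.5°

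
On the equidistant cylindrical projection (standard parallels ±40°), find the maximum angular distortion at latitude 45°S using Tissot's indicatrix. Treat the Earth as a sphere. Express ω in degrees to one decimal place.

In the equirectangular projection with standard parallel φ₀ = 40° (x = Rλ cos φ₀, y = Rφ), meridians are true-scale (h = 1) and the parallel scale is k = cos φ₀ / cos φ.
At 45°: h = 1.000, k = 1.083; principal scales a = 1.083, b = 1.000.
sin(ω/2) = (a − b)/(a + b) = 0.08335/2.083 = 0.04001, so ω = 2 arcsin(0.04001) ≈ 4.6°.

4.6°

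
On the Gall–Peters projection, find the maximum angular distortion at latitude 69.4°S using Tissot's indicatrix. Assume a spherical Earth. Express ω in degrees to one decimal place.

Gall–Peters is a cylindrical equal-area projection with standard parallels at ±45°. For cylindrical equal-area with standard parallel φ₀, h = cos φ / cos φ₀ and k = cos φ₀ / cos φ, so h·k = 1.
At 69.4°: h = 0.4976, k = 2.010; principal scales a = 2.010, b = 0.4976.
sin(ω/2) = (a − b)/(a + b) = 1.512/2.507 = 0.6031, so ω = 2 arcsin(0.6031) ≈ 74.2°.

74.2°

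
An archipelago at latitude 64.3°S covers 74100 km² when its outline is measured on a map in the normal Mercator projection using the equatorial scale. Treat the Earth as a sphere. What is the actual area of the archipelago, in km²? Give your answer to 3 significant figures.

For Mercator, h = k = sec φ (a conformal cylindrical projection has a single point scale, 1/cos φ).
Areal scale = k² = sec²φ = 1/cos²(64.3°) = 1/0.4337² = 5.317.
True area = apparent / (areal scale) = 74100 / 5.317 ≈ 13900 km².

13900 km²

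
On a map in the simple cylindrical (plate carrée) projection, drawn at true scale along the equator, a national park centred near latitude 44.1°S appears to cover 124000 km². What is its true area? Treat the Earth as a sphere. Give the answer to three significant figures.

89000 km²

Plate carrée maps x = Rλ, y = Rφ. The meridian scale is h = 1 and the parallel scale is k = 1/cos φ = sec φ.
Areal scale = h·k = 1 × sec φ; at 44.1°, h = 1.000, k = 1.393, so h·k = 1.393.
True area = apparent / (areal scale) = 124000 / 1.393 ≈ 89000 km².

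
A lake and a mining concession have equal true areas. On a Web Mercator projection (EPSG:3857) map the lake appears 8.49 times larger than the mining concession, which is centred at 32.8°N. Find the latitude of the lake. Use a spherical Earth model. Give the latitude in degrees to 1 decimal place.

For equal true areas on Mercator, apparent areas scale as sec²φ, so the ratio is cos²φ₂ / cos²φ₁.
cos²φ₂ / cos²φ₁ = 8.49  ⇒  cos φ₁ = cos 32.8° / √8.49 = 0.8406/2.914 = 0.2885.
φ₁ = arccos(0.2885) ≈ 73.2°.

73.2°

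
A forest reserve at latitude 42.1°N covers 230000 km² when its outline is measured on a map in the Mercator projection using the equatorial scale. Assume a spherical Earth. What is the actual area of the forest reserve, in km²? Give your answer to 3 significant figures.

127000 km²

The Mercator projection is conformal; its linear scale factor is the same in every direction and equals sec φ = 1/cos φ.
Areal scale = k² = sec²φ = 1/cos²(42.1°) = 1/0.7420² = 1.816.
True area = apparent / (areal scale) = 230000 / 1.816 ≈ 127000 km².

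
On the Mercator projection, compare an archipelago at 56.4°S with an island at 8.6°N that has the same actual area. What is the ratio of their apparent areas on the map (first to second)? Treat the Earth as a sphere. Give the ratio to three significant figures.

On Mercator, area is exaggerated by sec²φ = 1/cos²φ.
At 56.4°: sec²(56.4°) = 1/0.5534² = 3.265.
At 8.6°: sec²(8.6°) = 1/0.9888² = 1.023.
Ratio = 3.265/1.023 = cos²(8.6°)/cos²(56.4°) ≈ 3.19.

3.19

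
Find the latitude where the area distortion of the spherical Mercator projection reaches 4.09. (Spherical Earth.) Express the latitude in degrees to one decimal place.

Mercator areal scale is sec²φ.
sec²φ = 4.09  ⇒  cos²φ = 0.2445  ⇒  cos φ = 0.4945.
φ = arccos(0.4945) ≈ 60.4°.

60.4°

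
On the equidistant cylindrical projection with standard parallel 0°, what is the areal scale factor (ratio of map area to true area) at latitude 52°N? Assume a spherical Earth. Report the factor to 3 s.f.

In the plate carrée (x = Rλ, y = Rφ), meridians are true-scale (h = 1) and parallels are stretched by k = sec φ.
Areal scale = h·k = 1 × sec φ; at 52°, h = 1.000, k = 1.624, so h·k = 1.624.

1.62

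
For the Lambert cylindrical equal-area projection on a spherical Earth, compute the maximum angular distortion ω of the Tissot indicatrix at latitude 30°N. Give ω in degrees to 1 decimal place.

The Lambert cylindrical equal-area projection is the cylindrical equal-area projection with its standard parallel at the equator (φ₀ = 0). A cylindrical equal-area projection with standard parallel φ₀ has meridian scale h = cos φ / cos φ₀ and parallel scale k = cos φ₀ / cos φ (so areas are preserved, h·k = 1).
At 30°: h = 0.8660, k = 1.155; principal scales a = 1.155, b = 0.8660.
sin(ω/2) = (a − b)/(a + b) = 0.2887/2.021 = 0.1429, so ω = 2 arcsin(0.1429) ≈ 16.4°.

16.4°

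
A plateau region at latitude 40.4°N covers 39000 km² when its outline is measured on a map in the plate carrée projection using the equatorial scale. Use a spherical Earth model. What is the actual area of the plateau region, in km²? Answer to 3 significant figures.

For the equirectangular projection with φ₀ = 0 (plate carrée), h = 1 along meridians and k = sec φ along parallels.
Areal scale = h·k = 1 × sec φ; at 40.4°, h = 1.000, k = 1.313, so h·k = 1.313.
True area = apparent / (areal scale) = 39000 / 1.313 ≈ 29700 km².

29700 km²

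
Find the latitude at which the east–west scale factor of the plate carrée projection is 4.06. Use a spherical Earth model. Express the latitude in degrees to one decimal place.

Plate carrée: h = 1, k = sec φ along parallels.
sec φ = 4.06  ⇒  cos φ = 0.2463  ⇒  φ ≈ 75.7°.

75.7°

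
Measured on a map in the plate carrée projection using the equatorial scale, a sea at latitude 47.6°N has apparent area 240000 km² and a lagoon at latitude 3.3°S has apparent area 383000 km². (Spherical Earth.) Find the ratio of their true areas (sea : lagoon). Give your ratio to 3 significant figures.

0.423

Plate carrée has h = 1 and k = sec φ, giving areal scale sec φ; true area = (apparent area) · cos φ.
True area of sea: 240000 × cos(47.6°) = 240000 × 0.6743 = 161800 km².
True area of lagoon: 383000 × cos(3.3°) = 383000 × 0.9983 = 382400 km².
Ratio = 161800 / 382400 ≈ 0.423.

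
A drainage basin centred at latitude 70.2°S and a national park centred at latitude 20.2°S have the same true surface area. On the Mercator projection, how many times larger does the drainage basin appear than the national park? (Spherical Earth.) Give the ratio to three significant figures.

Mercator areal scale is sec²φ.
At 70.2°: sec²(70.2°) = 1/0.3387² = 8.715.
At 20.2°: sec²(20.2°) = 1/0.9385² = 1.135.
Ratio = 8.715/1.135 = cos²(20.2°)/cos²(70.2°) ≈ 7.68.

7.68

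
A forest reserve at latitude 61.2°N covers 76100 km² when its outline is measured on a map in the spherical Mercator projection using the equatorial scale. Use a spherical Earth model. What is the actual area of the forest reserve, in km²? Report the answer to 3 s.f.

17700 km²

The Mercator projection is conformal; its linear scale factor is the same in every direction and equals sec φ = 1/cos φ.
Areal scale = k² = sec²φ = 1/cos²(61.2°) = 1/0.4818² = 4.309.
True area = apparent / (areal scale) = 76100 / 4.309 ≈ 17700 km².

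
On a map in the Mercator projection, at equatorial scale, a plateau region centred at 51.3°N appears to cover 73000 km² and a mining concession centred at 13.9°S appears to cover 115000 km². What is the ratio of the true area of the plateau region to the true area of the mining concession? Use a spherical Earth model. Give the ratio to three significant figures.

Since Mercator area scale is 1/cos²φ, the true area equals the apparent area multiplied by cos²φ.
True area of plateau region: 73000 × cos²(51.3°) = 73000 × 0.3909 = 28540 km².
True area of mining concession: 115000 × cos²(13.9°) = 115000 × 0.9423 = 108400 km².
Ratio = 28540 / 108400 ≈ 0.263.

0.263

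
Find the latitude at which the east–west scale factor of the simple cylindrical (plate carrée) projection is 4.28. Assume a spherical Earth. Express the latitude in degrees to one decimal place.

Plate carrée: h = 1, k = sec φ along parallels.
sec φ = 4.28  ⇒  cos φ = 0.2336  ⇒  φ ≈ 76.5°.

76.5°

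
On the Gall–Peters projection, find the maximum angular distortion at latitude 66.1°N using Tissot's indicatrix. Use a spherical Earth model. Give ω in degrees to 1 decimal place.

60.8°

The Gall–Peters projection is cylindrical equal-area with φ₀ = 45°. For cylindrical equal-area with standard parallel φ₀, h = cos φ / cos φ₀ and k = cos φ₀ / cos φ, so h·k = 1.
At 66.1°: h = 0.5730, k = 1.745; principal scales a = 1.745, b = 0.5730.
sin(ω/2) = (a − b)/(a + b) = 1.172/2.318 = 0.5057, so ω = 2 arcsin(0.5057) ≈ 60.8°.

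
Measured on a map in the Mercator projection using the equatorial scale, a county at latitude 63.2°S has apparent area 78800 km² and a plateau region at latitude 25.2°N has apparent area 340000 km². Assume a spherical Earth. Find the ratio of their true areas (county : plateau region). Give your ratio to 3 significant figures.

On Mercator the areal scale is sec²φ, so true area = apparent × cos²φ.
True area of county: 78800 × cos²(63.2°) = 78800 × 0.2033 = 16020 km².
True area of plateau region: 340000 × cos²(25.2°) = 340000 × 0.8187 = 278400 km².
Ratio = 16020 / 278400 ≈ 0.0575.

0.0575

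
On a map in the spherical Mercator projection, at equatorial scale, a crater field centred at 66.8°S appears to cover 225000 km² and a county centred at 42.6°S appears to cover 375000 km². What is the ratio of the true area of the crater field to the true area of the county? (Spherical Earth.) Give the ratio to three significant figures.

0.172

On Mercator the areal scale is sec²φ, so true area = apparent × cos²φ.
True area of crater field: 225000 × cos²(66.8°) = 225000 × 0.1552 = 34920 km².
True area of county: 375000 × cos²(42.6°) = 375000 × 0.5418 = 203200 km².
Ratio = 34920 / 203200 ≈ 0.172.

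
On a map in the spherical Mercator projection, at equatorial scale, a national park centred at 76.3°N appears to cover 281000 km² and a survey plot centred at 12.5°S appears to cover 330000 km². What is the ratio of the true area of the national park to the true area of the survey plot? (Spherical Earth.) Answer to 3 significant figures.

0.0501

On Mercator the areal scale is sec²φ, so true area = apparent × cos²φ.
True area of national park: 281000 × cos²(76.3°) = 281000 × 0.05609 = 15760 km².
True area of survey plot: 330000 × cos²(12.5°) = 330000 × 0.9532 = 314500 km².
Ratio = 15760 / 314500 ≈ 0.0501.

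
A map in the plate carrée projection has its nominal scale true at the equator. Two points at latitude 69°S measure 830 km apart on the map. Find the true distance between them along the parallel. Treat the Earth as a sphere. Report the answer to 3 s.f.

297 km

For the equirectangular projection with φ₀ = 0 (plate carrée), h = 1 along meridians and k = sec φ along parallels.
Along the parallel at 69°, map distances are exaggerated by k = sec 69° = 2.790.
True distance = 830 / 2.790 = 830 × cos 69° ≈ 297 km.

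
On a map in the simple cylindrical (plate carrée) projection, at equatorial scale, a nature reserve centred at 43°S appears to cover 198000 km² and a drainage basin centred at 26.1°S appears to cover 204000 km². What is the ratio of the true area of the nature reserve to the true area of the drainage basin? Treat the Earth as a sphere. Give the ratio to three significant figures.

0.790

Plate carrée has h = 1 and k = sec φ, giving areal scale sec φ; true area = (apparent area) · cos φ.
True area of nature reserve: 198000 × cos(43°) = 198000 × 0.7314 = 144800 km².
True area of drainage basin: 204000 × cos(26.1°) = 204000 × 0.8980 = 183200 km².
Ratio = 144800 / 183200 ≈ 0.790.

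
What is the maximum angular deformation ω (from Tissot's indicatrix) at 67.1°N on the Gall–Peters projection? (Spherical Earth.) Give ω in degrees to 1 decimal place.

64.7°

The Gall–Peters projection is cylindrical equal-area with φ₀ = 45°. For cylindrical equal-area with standard parallel φ₀, h = cos φ / cos φ₀ and k = cos φ₀ / cos φ, so h·k = 1.
At 67.1°: h = 0.5503, k = 1.817; principal scales a = 1.817, b = 0.5503.
sin(ω/2) = (a − b)/(a + b) = 1.267/2.367 = 0.5351, so ω = 2 arcsin(0.5351) ≈ 64.7°.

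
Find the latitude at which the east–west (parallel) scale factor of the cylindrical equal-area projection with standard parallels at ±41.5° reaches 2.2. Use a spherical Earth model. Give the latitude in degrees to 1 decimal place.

70.1°

For cylindrical equal-area with standard parallel φ₀, h = cos φ / cos φ₀ and k = cos φ₀ / cos φ, so h·k = 1.
k = cos φ₀ / cos φ = 2.2  ⇒  cos φ = cos 41.5° / 2.2 = 0.3404.
φ = arccos(0.3404) ≈ 70.1°.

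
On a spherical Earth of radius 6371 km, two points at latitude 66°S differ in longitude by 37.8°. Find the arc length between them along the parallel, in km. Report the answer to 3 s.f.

1710 km

Arc length along a parallel = R cos φ · Δλ (with Δλ in radians).
= 6371 × cos 66° × (37.8° × π/180) = 6371 × 0.4067 × 0.6597 ≈ 1710 km.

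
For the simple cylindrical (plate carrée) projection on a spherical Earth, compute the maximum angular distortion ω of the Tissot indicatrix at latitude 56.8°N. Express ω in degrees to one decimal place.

34.0°

In the plate carrée (x = Rλ, y = Rφ), meridians are true-scale (h = 1) and parallels are stretched by k = sec φ.
At 56.8°: h = 1.000, k = 1.826; principal scales a = 1.826, b = 1.000.
sin(ω/2) = (a − b)/(a + b) = 0.8263/2.826 = 0.2924, so ω = 2 arcsin(0.2924) ≈ 34.0°.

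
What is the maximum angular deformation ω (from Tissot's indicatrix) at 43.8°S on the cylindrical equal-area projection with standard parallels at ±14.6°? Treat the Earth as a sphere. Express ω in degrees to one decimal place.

33.1°

For cylindrical equal-area with standard parallel φ₀, h = cos φ / cos φ₀ and k = cos φ₀ / cos φ, so h·k = 1.
At 43.8°: h = 0.7458, k = 1.341; principal scales a = 1.341, b = 0.7458.
sin(ω/2) = (a − b)/(a + b) = 0.5949/2.087 = 0.2851, so ω = 2 arcsin(0.2851) ≈ 33.1°.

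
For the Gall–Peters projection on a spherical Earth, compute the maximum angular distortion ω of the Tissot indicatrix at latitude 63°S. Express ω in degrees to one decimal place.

49.2°

Gall–Peters is a cylindrical equal-area projection with standard parallels at ±45°. A cylindrical equal-area projection with standard parallel φ₀ has meridian scale h = cos φ / cos φ₀ and parallel scale k = cos φ₀ / cos φ (so areas are preserved, h·k = 1).
At 63°: h = 0.6420, k = 1.558; principal scales a = 1.558, b = 0.6420.
sin(ω/2) = (a − b)/(a + b) = 0.9155/2.200 = 0.4162, so ω = 2 arcsin(0.4162) ≈ 49.2°.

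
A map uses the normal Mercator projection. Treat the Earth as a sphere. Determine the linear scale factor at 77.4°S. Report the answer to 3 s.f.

4.58

The Mercator projection is conformal; its linear scale factor is the same in every direction and equals sec φ = 1/cos φ.
k = 1/cos 77.4° = 1/0.2181 = 4.584.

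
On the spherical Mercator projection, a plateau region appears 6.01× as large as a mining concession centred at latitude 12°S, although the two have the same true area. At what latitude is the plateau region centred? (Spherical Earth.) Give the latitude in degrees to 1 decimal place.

66.5°

On Mercator, (apparent₁)/(apparent₂) = sec²φ₁ / sec²φ₂ when true areas are equal.
cos²φ₂ / cos²φ₁ = 6.01  ⇒  cos φ₁ = cos 12° / √6.01 = 0.9781/2.452 = 0.3990.
φ₁ = arccos(0.3990) ≈ 66.5°.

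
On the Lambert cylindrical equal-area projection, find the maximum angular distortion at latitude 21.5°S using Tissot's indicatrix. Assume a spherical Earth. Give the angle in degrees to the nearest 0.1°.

The Lambert cylindrical equal-area projection is the cylindrical equal-area projection with its standard parallel at the equator (φ₀ = 0). Cylindrical equal-area (φ₀ = 0°): h = cos φ / cos 0° along meridians, k = cos 0° / cos φ along parallels; h·k = 1.
At 21.5°: h = 0.9304, k = 1.075; principal scales a = 1.075, b = 0.9304.
sin(ω/2) = (a − b)/(a + b) = 0.1444/2.005 = 0.07200, so ω = 2 arcsin(0.07200) ≈ 8.3°.

8.3°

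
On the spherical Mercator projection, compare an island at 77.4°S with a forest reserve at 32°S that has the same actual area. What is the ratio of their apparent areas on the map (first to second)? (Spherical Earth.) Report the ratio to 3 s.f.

15.1

Mercator areal scale is sec²φ.
At 77.4°: sec²(77.4°) = 1/0.2181² = 21.01.
At 32°: sec²(32°) = 1/0.8480² = 1.390.
Ratio = 21.01/1.390 = cos²(32°)/cos²(77.4°) ≈ 15.1.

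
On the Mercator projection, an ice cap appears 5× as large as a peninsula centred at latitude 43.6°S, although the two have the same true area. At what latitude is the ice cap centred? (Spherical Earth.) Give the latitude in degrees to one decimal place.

71.1°

Mercator areal scale is sec²φ, so apparent-area ratio = sec²φ₁ / sec²φ₂ = cos²φ₂ / cos²φ₁.
cos²φ₂ / cos²φ₁ = 5  ⇒  cos φ₁ = cos 43.6° / √5 = 0.7242/2.236 = 0.3239.
φ₁ = arccos(0.3239) ≈ 71.1°.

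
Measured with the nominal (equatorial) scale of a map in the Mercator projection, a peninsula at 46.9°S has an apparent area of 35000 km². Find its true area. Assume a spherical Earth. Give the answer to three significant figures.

Mercator is conformal, so the point scale is isotropic: h = k = sec φ = 1/cos φ.
Areal scale = k² = sec²φ = 1/cos²(46.9°) = 1/0.6833² = 2.142.
True area = apparent / (areal scale) = 35000 / 2.142 ≈ 16300 km².

16300 km²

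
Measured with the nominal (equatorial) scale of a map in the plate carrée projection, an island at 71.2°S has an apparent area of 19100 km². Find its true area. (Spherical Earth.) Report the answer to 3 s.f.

For the equirectangular projection with φ₀ = 0 (plate carrée), h = 1 along meridians and k = sec φ along parallels.
Areal scale = h·k = 1 × sec φ; at 71.2°, h = 1.000, k = 3.103, so h·k = 3.103.
True area = apparent / (areal scale) = 19100 / 3.103 ≈ 6160 km².

6160 km²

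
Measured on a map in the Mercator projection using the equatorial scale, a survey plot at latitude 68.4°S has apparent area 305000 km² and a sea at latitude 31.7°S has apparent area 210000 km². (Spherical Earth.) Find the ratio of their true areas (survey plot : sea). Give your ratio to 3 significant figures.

0.272

Since Mercator area scale is 1/cos²φ, the true area equals the apparent area multiplied by cos²φ.
True area of survey plot: 305000 × cos²(68.4°) = 305000 × 0.1355 = 41330 km².
True area of sea: 210000 × cos²(31.7°) = 210000 × 0.7239 = 152000 km².
Ratio = 41330 / 152000 ≈ 0.272.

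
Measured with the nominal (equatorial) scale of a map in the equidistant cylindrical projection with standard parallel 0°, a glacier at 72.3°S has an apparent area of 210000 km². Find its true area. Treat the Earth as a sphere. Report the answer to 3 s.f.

In the plate carrée (x = Rλ, y = Rφ), meridians are true-scale (h = 1) and parallels are stretched by k = sec φ.
Areal scale = h·k = 1 × sec φ; at 72.3°, h = 1.000, k = 3.289, so h·k = 3.289.
True area = apparent / (areal scale) = 210000 / 3.289 ≈ 63800 km².

63800 km²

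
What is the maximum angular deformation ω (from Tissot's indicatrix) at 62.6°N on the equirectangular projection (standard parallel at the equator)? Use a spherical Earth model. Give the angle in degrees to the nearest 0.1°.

In the plate carrée (x = Rλ, y = Rφ), meridians are true-scale (h = 1) and parallels are stretched by k = sec φ.
At 62.6°: h = 1.000, k = 2.173; principal scales a = 2.173, b = 1.000.
sin(ω/2) = (a − b)/(a + b) = 1.173/3.173 = 0.3697, so ω = 2 arcsin(0.3697) ≈ 43.4°.

43.4°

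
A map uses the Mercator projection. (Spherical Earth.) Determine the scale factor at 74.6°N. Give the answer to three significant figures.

The Mercator projection is conformal; its linear scale factor is the same in every direction and equals sec φ = 1/cos φ.
k = 1/cos 74.6° = 1/0.2656 = 3.766.

3.77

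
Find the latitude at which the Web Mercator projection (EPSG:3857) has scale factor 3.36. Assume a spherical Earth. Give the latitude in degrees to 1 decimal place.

Mercator scale is k = sec φ = 1/cos φ.
1/cos φ = 3.36  ⇒  cos φ = 0.2976  ⇒  φ = arccos(0.2976) ≈ 72.7°.

72.7°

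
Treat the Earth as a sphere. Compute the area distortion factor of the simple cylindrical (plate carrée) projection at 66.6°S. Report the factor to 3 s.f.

2.52

For the equirectangular projection with φ₀ = 0 (plate carrée), h = 1 along meridians and k = sec φ along parallels.
Areal scale = h·k = 1 × sec φ; at 66.6°, h = 1.000, k = 2.518, so h·k = 2.518.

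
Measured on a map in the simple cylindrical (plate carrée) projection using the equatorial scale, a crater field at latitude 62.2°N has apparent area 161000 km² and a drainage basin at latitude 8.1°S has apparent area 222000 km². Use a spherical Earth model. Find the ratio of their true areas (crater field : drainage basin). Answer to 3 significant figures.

On the plate carrée, areal scale = h·k = 1 × sec φ, so true area = apparent × cos φ.
True area of crater field: 161000 × cos(62.2°) = 161000 × 0.4664 = 75090 km².
True area of drainage basin: 222000 × cos(8.1°) = 222000 × 0.9900 = 219800 km².
Ratio = 75090 / 219800 ≈ 0.342.

0.342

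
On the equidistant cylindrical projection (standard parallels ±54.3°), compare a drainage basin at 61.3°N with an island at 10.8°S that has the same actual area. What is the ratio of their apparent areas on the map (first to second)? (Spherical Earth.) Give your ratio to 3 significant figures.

2.05

With standard parallel φ₀ = 54.3°, the equirectangular projection gives x = Rλ cos φ₀, y = Rφ, so h = 1 and k = cos 54.3° / cos φ.
Areal scale at 61.3°: h·k = 1.000 × 1.215 = 1.215.
Areal scale at 10.8°: h·k = 1.000 × 0.5941 = 0.5941.
Ratio = 1.215/0.5941 ≈ 2.05.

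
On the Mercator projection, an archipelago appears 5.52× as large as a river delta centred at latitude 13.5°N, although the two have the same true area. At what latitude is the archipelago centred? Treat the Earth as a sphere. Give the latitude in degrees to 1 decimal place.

Mercator areal scale is sec²φ, so apparent-area ratio = sec²φ₁ / sec²φ₂ = cos²φ₂ / cos²φ₁.
cos²φ₂ / cos²φ₁ = 5.52  ⇒  cos φ₁ = cos 13.5° / √5.52 = 0.9724/2.349 = 0.4139.
φ₁ = arccos(0.4139) ≈ 65.6°.

65.6°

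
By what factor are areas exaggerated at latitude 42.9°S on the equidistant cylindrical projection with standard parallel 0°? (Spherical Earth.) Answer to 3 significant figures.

Plate carrée maps x = Rλ, y = Rφ. The meridian scale is h = 1 and the parallel scale is k = 1/cos φ = sec φ.
Areal scale = h·k = 1 × sec φ; at 42.9°, h = 1.000, k = 1.365, so h·k = 1.365.

1.37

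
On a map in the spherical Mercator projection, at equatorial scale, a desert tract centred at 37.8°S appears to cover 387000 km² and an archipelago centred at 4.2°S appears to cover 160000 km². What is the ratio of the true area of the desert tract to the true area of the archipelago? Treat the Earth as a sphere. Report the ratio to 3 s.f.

1.52

Mercator's areal exaggeration is sec²φ; hence true area = (apparent area) · cos²φ.
True area of desert tract: 387000 × cos²(37.8°) = 387000 × 0.6243 = 241600 km².
True area of archipelago: 160000 × cos²(4.2°) = 160000 × 0.9946 = 159100 km².
Ratio = 241600 / 159100 ≈ 1.52.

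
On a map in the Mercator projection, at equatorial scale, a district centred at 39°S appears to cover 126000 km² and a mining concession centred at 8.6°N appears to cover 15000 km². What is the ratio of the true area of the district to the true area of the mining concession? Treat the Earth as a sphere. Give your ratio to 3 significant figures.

5.19

On Mercator the areal scale is sec²φ, so true area = apparent × cos²φ.
True area of district: 126000 × cos²(39°) = 126000 × 0.6040 = 76100 km².
True area of mining concession: 15000 × cos²(8.6°) = 15000 × 0.9776 = 14660 km².
Ratio = 76100 / 14660 ≈ 5.19.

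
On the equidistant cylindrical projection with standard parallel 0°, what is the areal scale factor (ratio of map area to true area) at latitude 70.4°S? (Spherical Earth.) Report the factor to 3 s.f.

In the plate carrée (x = Rλ, y = Rφ), meridians are true-scale (h = 1) and parallels are stretched by k = sec φ.
Areal scale = h·k = 1 × sec φ; at 70.4°, h = 1.000, k = 2.981, so h·k = 2.981.

2.98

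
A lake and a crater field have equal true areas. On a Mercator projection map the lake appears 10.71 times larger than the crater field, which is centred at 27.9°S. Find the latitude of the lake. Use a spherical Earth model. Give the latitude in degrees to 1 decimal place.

74.3°

On Mercator, (apparent₁)/(apparent₂) = sec²φ₁ / sec²φ₂ when true areas are equal.
cos²φ₂ / cos²φ₁ = 10.71  ⇒  cos φ₁ = cos 27.9° / √10.71 = 0.8838/3.273 = 0.2700.
φ₁ = arccos(0.2700) ≈ 74.3°.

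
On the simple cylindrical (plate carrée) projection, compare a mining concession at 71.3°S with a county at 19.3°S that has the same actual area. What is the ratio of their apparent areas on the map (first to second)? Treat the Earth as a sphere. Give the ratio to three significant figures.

2.94

Plate carrée maps x = Rλ, y = Rφ. The meridian scale is h = 1 and the parallel scale is k = 1/cos φ = sec φ.
Areal scale at 71.3°: h·k = 1.000 × 3.119 = 3.119.
Areal scale at 19.3°: h·k = 1.000 × 1.060 = 1.060.
Ratio = 3.119/1.060 ≈ 2.94.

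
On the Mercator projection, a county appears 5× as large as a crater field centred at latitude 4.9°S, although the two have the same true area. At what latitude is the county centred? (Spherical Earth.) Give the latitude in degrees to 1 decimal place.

63.5°

For equal true areas on Mercator, apparent areas scale as sec²φ, so the ratio is cos²φ₂ / cos²φ₁.
cos²φ₂ / cos²φ₁ = 5  ⇒  cos φ₁ = cos 4.9° / √5 = 0.9963/2.236 = 0.4456.
φ₁ = arccos(0.4456) ≈ 63.5°.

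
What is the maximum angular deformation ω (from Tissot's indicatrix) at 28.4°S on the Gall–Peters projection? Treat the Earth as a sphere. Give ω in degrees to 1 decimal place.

24.8°

Gall–Peters is a cylindrical equal-area projection with standard parallels at ±45°. For cylindrical equal-area with standard parallel φ₀, h = cos φ / cos φ₀ and k = cos φ₀ / cos φ, so h·k = 1.
At 28.4°: h = 1.244, k = 0.8039; principal scales a = 1.244, b = 0.8039.
sin(ω/2) = (a − b)/(a + b) = 0.4402/2.048 = 0.2149, so ω = 2 arcsin(0.2149) ≈ 24.8°.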